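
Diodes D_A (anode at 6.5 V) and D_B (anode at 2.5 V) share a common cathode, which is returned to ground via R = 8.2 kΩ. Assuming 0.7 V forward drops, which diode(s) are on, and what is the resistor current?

Assume both conduct. Then node N would need to be at both 6.5−0.7 = 5.8 V and 2.5−0.7 = 1.8 V, which is impossible.
Assume only D_A conducts: V_N = 6.5 − 0.7 = 5.8 V, so I_R = 5.8/8.2 = 0.707 mA.
Check D_B: its anode-to-cathode voltage is 2.5 − 5.8 = -3.3 V < 0.7 V, so it is off. The assumption is consistent.

Only D_A conducts; I_R ≈ 0.71 mA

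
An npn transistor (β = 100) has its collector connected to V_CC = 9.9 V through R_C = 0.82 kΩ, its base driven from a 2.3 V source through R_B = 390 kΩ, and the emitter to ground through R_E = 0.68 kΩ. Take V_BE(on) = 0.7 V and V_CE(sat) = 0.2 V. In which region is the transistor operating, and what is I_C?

active; I_C ≈ 0.35 mA

Assume active. Base-emitter loop: I_B = (V_BB − V_BE)/(R_B + (β+1)R_E) = (2.3 − 0.7)/(390 + 101×0.68) = 0.00349 mA.
I_C = β·I_B = 100×0.00349 = 0.349 mA.
V_CE = V_CC − I_C·R_C − I_E·R_E = 9.9 − 0.349×0.82 − 0.352×0.68 = 9.37 V > V_CE(sat), so the active-region assumption holds.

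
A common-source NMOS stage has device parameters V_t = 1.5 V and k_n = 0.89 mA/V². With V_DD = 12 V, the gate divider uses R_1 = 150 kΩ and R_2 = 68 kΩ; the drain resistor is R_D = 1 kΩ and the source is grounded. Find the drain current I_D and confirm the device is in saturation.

I_D ≈ 2.2 mA

V_G = V_DD·R_2/(R_1+R_2) = 12×68/218 = 3.74 V. With the source grounded, V_GS = V_G = 3.74 V.
Assume saturation: I_D = (k_n/2)(V_GS − V_t)² = (0.89/2)×(3.74 − 1.5)² = 0.445×2.24² = 2.24 mA.
V_DS = V_DD − I_D·R_D = 12 − 2.24×1 = 9.76 V.
Saturation requires V_DS ≥ V_GS − V_t = 2.24 V; 9.76 ≥ 2.24 ✓.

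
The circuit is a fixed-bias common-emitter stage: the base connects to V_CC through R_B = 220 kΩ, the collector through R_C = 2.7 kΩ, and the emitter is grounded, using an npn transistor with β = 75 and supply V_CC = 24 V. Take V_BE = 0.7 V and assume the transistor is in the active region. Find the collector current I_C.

Base loop: V_CC = I_B·R_B + V_BE, so I_B = (24 − 0.7)/220 kΩ = 0.106 mA.
In the active region I_C = β·I_B = 75 × 0.106 = 7.94 mA.
Collector loop: V_CE = V_CC − I_C·R_C = 24 − 7.94×2.7 = 2.55 V.
Since V_CE = 2.55 V > V_CE(sat) ≈ 0.2 V, the transistor is in the active region as assumed.

I_C ≈ 7.9 mA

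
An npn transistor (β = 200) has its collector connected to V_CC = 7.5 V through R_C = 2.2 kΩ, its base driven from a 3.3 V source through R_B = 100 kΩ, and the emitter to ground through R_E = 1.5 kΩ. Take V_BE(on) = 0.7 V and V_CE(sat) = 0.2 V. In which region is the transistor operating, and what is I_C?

Assume active. Base-emitter loop: I_B = (V_BB − V_BE)/(R_B + (β+1)R_E) = (3.3 − 0.7)/(100 + 201×1.5) = 0.00648 mA.
I_C = β·I_B = 200×0.00648 = 1.3 mA.
V_CE = V_CC − I_C·R_C − I_E·R_E = 7.5 − 1.3×2.2 − 1.3×1.5 = 2.7 V > V_CE(sat), so the active-region assumption holds.

active; I_C ≈ 1.3 mA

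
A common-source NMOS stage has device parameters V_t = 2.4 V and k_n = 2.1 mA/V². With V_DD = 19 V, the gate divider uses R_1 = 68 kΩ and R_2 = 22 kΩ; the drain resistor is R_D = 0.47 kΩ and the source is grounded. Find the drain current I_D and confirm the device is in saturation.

V_G = V_DD·R_2/(R_1+R_2) = 19×22/90 = 4.64 V. With the source grounded, V_GS = V_G = 4.64 V.
Assume saturation: I_D = (k_n/2)(V_GS − V_t)² = (2.1/2)×(4.64 − 2.4)² = 1.05×2.24² = 5.29 mA.
V_DS = V_DD − I_D·R_D = 19 − 5.29×0.47 = 16.5 V.
Saturation requires V_DS ≥ V_GS − V_t = 2.24 V; 16.5 ≥ 2.24 ✓.

I_D ≈ 5.3 mA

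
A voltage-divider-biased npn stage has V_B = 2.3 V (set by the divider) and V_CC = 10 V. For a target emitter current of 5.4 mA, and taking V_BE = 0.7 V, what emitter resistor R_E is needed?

V_E = V_B − V_BE = 2.3 − 0.7 = 1.6 V.
R_E = V_E / I_E = 1.6 / 5.4 = 0.296 kΩ.

R_E ≈ 0.3 kΩ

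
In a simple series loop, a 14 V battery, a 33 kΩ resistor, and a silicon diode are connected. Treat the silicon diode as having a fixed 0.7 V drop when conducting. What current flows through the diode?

KVL around the loop: 14 = V_D + I·R = 0.7 + I × 33 kΩ.
So I = (14 − 0.7) / 33 kΩ = 13.3 / 33 = 0.403 mA.

I ≈ 0.4 mA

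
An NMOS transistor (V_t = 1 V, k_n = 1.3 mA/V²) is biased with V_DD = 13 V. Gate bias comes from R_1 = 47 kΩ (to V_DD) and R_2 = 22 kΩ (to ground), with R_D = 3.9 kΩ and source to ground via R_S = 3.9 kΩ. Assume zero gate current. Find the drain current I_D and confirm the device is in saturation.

I_D ≈ 0.57 mA

V_G = V_DD·R_2/(R_1+R_2) = 13×22/69 = 4.14 V.
Assume saturation: I_D = (k_n/2)(V_GS − V_t)² with V_GS = V_G − I_D·R_S = 4.14 − 3.9·I_D.
Substituting gives 9.89·I_D² − 16.9·I_D + 6.43 = 0, with roots I_D = 0.567 or 1.15 mA.
The root I_D = 1.15 mA gives V_GS = -0.328 V ≤ V_t, so take I_D = 0.567 mA.
Then V_GS = 1.93 V and V_DS = V_DD − I_D(R_D+R_S) = 13 − 0.567×7.8 = 8.58 V.
Saturation requires V_DS ≥ V_GS − V_t = 0.934 V; 8.58 ≥ 0.934 ✓.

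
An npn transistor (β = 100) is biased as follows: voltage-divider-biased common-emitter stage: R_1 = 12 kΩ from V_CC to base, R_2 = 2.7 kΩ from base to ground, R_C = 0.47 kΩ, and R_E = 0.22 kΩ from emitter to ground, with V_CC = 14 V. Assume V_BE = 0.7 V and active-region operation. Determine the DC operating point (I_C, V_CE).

I_C ≈ 7.7 mA, V_CE ≈ 8.7 V

Thevenize the base divider: V_Th = V_CC·R_2/(R_1+R_2) = 14×2.7/14.7 = 2.57 V, R_Th = R_1‖R_2 = 2.2 kΩ.
Base-emitter loop: V_Th = I_B·R_Th + V_BE + (β+1)I_B·R_E, so I_B = (2.57 − 0.7) / (2.2 + 101×0.22) = 0.0766 mA.
I_C = β·I_B = 100×0.0766 = 7.66 mA, and I_E = (β+1)I_B = 7.74 mA.
V_CE = V_CC − I_C·R_C − I_E·R_E = 14 − 7.66×0.47 − 7.74×0.22 = 8.7 V.
V_CE = 8.7 V > 0.2 V confirms active-region operation.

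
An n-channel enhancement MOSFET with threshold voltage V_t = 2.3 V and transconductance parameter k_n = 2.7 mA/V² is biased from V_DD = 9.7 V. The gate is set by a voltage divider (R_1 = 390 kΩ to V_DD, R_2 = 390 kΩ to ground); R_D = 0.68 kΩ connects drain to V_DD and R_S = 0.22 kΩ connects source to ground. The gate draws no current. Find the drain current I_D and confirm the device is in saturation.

V_G = V_DD·R_2/(R_1+R_2) = 9.7×390/780 = 4.85 V.
Assume saturation: I_D = (k_n/2)(V_GS − V_t)² with V_GS = V_G − I_D·R_S = 4.85 − 0.22·I_D.
Substituting gives 0.0653·I_D² − 2.51·I_D + 8.78 = 0, with roots I_D = 3.88 or 34.6 mA.
The root I_D = 34.6 mA gives V_GS = -2.76 V ≤ V_t, so take I_D = 3.88 mA.
Then V_GS = 4 V and V_DS = V_DD − I_D(R_D+R_S) = 9.7 − 3.88×0.9 = 6.21 V.
Saturation requires V_DS ≥ V_GS − V_t = 1.7 V; 6.21 ≥ 1.7 ✓.

I_D ≈ 3.9 mA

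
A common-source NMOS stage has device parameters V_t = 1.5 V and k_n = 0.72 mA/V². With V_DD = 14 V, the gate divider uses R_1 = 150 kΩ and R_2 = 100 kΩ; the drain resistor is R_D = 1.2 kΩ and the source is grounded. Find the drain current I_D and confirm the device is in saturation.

I_D ≈ 6.1 mA

V_G = V_DD·R_2/(R_1+R_2) = 14×100/250 = 5.6 V. With the source grounded, V_GS = V_G = 5.6 V.
Assume saturation: I_D = (k_n/2)(V_GS − V_t)² = (0.72/2)×(5.6 − 1.5)² = 0.36×4.1² = 6.05 mA.
V_DS = V_DD − I_D·R_D = 14 − 6.05×1.2 = 6.74 V.
Saturation requires V_DS ≥ V_GS − V_t = 4.1 V; 6.74 ≥ 4.1 ✓.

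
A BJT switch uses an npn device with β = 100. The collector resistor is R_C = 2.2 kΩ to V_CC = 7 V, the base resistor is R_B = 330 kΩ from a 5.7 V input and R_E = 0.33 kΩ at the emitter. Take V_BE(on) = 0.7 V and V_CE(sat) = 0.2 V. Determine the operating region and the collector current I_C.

Assume active. Base-emitter loop: I_B = (V_BB − V_BE)/(R_B + (β+1)R_E) = (5.7 − 0.7)/(330 + 101×0.33) = 0.0138 mA.
I_C = β·I_B = 100×0.0138 = 1.38 mA.
V_CE = V_CC − I_C·R_C − I_E·R_E = 7 − 1.38×2.2 − 1.39×0.33 = 3.51 V > V_CE(sat), so the active-region assumption holds.

active; I_C ≈ 1.4 mA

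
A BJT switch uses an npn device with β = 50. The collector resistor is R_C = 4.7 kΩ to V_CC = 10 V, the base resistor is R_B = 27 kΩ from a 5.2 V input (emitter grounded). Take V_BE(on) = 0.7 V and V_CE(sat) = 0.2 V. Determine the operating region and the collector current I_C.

Assume active: I_B = (5.2 − 0.7)/27 = 0.167 mA, giving I_C = β·I_B = 8.33 mA.
But then V_CE = 10 − 8.33×4.7 = -29.2 V < V_CE(sat) = 0.2 V — impossible in the active region.
So the transistor is saturated. With V_CE = 0.2 V, I_C = (V_CC − 0.2)/R_C = 9.8/4.7 = 2.09 mA.
Check: β·I_B = 8.33 mA > I_C = 2.09 mA, confirming saturation.

saturation; I_C ≈ 2.1 mA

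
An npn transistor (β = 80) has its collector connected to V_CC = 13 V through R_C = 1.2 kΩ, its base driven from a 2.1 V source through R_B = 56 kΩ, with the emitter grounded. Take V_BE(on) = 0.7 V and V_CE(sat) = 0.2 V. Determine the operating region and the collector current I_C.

Assume active. Base-emitter loop: I_B = (V_BB − V_BE)/R_B = (2.1 − 0.7)/56 = 0.025 mA.
I_C = β·I_B = 80×0.025 = 2 mA.
V_CE = V_CC − I_C·R_C = 13 − 2×1.2 = 10.6 V > V_CE(sat), so the active-region assumption holds.

active; I_C ≈ 2 mA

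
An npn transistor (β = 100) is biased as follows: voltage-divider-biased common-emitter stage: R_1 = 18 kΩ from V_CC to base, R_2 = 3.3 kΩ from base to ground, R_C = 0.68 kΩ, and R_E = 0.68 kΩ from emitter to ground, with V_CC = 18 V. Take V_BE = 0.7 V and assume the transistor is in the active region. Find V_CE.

Thevenize the base divider: V_Th = V_CC·R_2/(R_1+R_2) = 18×3.3/21.3 = 2.79 V, R_Th = R_1‖R_2 = 2.79 kΩ.
Base-emitter loop: V_Th = I_B·R_Th + V_BE + (β+1)I_B·R_E, so I_B = (2.79 − 0.7) / (2.79 + 101×0.68) = 0.0292 mA.
I_C = β·I_B = 100×0.0292 = 2.92 mA, and I_E = (β+1)I_B = 2.95 mA.
V_CE = V_CC − I_C·R_C − I_E·R_E = 18 − 2.92×0.68 − 2.95×0.68 = 14 V.
V_CE = 14 V > 0.2 V confirms active-region operation.

V_CE ≈ 14 V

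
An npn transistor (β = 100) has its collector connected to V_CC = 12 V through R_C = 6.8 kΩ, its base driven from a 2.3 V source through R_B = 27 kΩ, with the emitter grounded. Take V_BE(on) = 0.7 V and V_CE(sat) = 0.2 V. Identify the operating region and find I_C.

saturation; I_C ≈ 1.7 mA

Assume active: I_B = (2.3 − 0.7)/27 = 0.0593 mA, giving I_C = β·I_B = 5.93 mA.
But then V_CE = 12 − 5.93×6.8 = -28.3 V < V_CE(sat) = 0.2 V — impossible in the active region.
So the transistor is saturated. With V_CE = 0.2 V, I_C = (V_CC − 0.2)/R_C = 11.8/6.8 = 1.74 mA.
Check: β·I_B = 5.93 mA > I_C = 1.74 mA, confirming saturation.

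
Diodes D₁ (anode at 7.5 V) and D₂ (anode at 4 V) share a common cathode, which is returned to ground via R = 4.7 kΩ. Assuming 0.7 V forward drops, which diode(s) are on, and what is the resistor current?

Only D₁ conducts; I_R ≈ 1.4 mA

Assume both conduct. Then node N would need to be at both 7.5−0.7 = 6.8 V and 4−0.7 = 3.3 V, which is impossible.
Assume only D₁ conducts: V_N = 7.5 − 0.7 = 6.8 V, so I_R = 6.8/4.7 = 1.45 mA.
Check D₂: its anode-to-cathode voltage is 4 − 6.8 = -2.8 V < 0.7 V, so it is off. The assumption is consistent.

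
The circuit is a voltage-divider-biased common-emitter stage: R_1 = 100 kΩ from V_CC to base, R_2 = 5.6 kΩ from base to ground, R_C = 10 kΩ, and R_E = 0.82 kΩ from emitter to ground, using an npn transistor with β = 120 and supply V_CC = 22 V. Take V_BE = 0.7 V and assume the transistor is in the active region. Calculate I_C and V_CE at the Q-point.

Thevenize the base divider: V_Th = V_CC·R_2/(R_1+R_2) = 22×5.6/106 = 1.17 V, R_Th = R_1‖R_2 = 5.3 kΩ.
Base-emitter loop: V_Th = I_B·R_Th + V_BE + (β+1)I_B·R_E, so I_B = (1.17 − 0.7) / (5.3 + 121×0.82) = 0.00446 mA.
I_C = β·I_B = 120×0.00446 = 0.536 mA, and I_E = (β+1)I_B = 0.54 mA.
V_CE = V_CC − I_C·R_C − I_E·R_E = 22 − 0.536×10 − 0.54×0.82 = 16.2 V.
V_CE = 16.2 V > 0.2 V confirms active-region operation.

I_C ≈ 0.54 mA, V_CE ≈ 16 V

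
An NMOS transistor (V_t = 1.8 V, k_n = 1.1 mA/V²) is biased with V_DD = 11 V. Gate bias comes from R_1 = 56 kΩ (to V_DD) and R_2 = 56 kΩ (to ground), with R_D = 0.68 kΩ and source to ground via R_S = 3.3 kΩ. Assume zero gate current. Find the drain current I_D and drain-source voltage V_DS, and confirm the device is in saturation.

V_G = V_DD·R_2/(R_1+R_2) = 11×56/112 = 5.5 V.
Assume saturation: I_D = (k_n/2)(V_GS − V_t)² with V_GS = V_G − I_D·R_S = 5.5 − 3.3·I_D.
Substituting gives 5.99·I_D² − 14.4·I_D + 7.53 = 0, with roots I_D = 0.764 or 1.65 mA.
The root I_D = 1.65 mA gives V_GS = 0.0704 V ≤ V_t, so take I_D = 0.764 mA.
Then V_GS = 2.98 V and V_DS = V_DD − I_D(R_D+R_S) = 11 − 0.764×3.98 = 7.96 V.
Saturation requires V_DS ≥ V_GS − V_t = 1.18 V; 7.96 ≥ 1.18 ✓.

I_D ≈ 0.76 mA, V_DS ≈ 8 V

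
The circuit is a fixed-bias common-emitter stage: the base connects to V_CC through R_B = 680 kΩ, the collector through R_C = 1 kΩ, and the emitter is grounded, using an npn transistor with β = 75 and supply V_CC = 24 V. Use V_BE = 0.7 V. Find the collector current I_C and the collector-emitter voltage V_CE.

I_C ≈ 2.6 mA, V_CE ≈ 21 V

Base loop: V_CC = I_B·R_B + V_BE, so I_B = (24 − 0.7)/680 kΩ = 0.0343 mA.
In the active region I_C = β·I_B = 75 × 0.0343 = 2.57 mA.
Collector loop: V_CE = V_CC − I_C·R_C = 24 − 2.57×1 = 21.4 V.
Since V_CE = 21.4 V > V_CE(sat) ≈ 0.2 V, the transistor is in the active region as assumed.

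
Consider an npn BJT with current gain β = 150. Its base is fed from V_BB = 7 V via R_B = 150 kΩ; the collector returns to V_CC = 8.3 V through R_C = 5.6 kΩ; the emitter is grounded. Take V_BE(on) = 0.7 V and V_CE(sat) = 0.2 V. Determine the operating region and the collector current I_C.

saturation; I_C ≈ 1.4 mA

Assume active: I_B = (7 − 0.7)/150 = 0.042 mA, giving I_C = β·I_B = 6.3 mA.
But then V_CE = 8.3 − 6.3×5.6 = -27 V < V_CE(sat) = 0.2 V — impossible in the active region.
So the transistor is saturated. With V_CE = 0.2 V, I_C = (V_CC − 0.2)/R_C = 8.1/5.6 = 1.45 mA.
Check: β·I_B = 6.3 mA > I_C = 1.45 mA, confirming saturation.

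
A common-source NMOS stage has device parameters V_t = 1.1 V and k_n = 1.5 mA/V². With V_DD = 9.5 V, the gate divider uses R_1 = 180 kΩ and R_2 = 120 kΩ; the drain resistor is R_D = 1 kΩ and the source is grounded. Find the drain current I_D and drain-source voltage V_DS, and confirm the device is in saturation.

V_G = V_DD·R_2/(R_1+R_2) = 9.5×120/300 = 3.8 V. With the source grounded, V_GS = V_G = 3.8 V.
Assume saturation: I_D = (k_n/2)(V_GS − V_t)² = (1.5/2)×(3.8 − 1.1)² = 0.75×2.7² = 5.47 mA.
V_DS = V_DD − I_D·R_D = 9.5 − 5.47×1 = 4.03 V.
Saturation requires V_DS ≥ V_GS − V_t = 2.7 V; 4.03 ≥ 2.7 ✓.

I_D ≈ 5.5 mA, V_DS ≈ 4 V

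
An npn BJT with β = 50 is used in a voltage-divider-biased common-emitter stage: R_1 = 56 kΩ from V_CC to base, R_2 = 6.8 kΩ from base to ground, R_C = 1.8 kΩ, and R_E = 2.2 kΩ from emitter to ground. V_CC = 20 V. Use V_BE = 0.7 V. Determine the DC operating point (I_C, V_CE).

Thevenize the base divider: V_Th = V_CC·R_2/(R_1+R_2) = 20×6.8/62.8 = 2.17 V, R_Th = R_1‖R_2 = 6.06 kΩ.
Base-emitter loop: V_Th = I_B·R_Th + V_BE + (β+1)I_B·R_E, so I_B = (2.17 − 0.7) / (6.06 + 51×2.2) = 0.0124 mA.
I_C = β·I_B = 50×0.0124 = 0.62 mA, and I_E = (β+1)I_B = 0.632 mA.
V_CE = V_CC − I_C·R_C − I_E·R_E = 20 − 0.62×1.8 − 0.632×2.2 = 17.5 V.
V_CE = 17.5 V > 0.2 V confirms active-region operation.

I_C ≈ 0.62 mA, V_CE ≈ 17 V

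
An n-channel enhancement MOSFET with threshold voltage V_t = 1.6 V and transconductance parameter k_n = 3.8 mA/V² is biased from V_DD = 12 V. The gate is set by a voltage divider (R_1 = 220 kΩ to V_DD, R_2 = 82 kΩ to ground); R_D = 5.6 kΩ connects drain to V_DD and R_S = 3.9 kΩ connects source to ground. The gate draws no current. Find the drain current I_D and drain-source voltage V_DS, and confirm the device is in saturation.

I_D ≈ 0.32 mA, V_DS ≈ 9 V

V_G = V_DD·R_2/(R_1+R_2) = 12×82/302 = 3.26 V.
Assume saturation: I_D = (k_n/2)(V_GS − V_t)² with V_GS = V_G − I_D·R_S = 3.26 − 3.9·I_D.
Substituting gives 28.9·I_D² − 25.6·I_D + 5.22 = 0, with roots I_D = 0.32 or 0.565 mA.
The root I_D = 0.565 mA gives V_GS = 1.05 V ≤ V_t, so take I_D = 0.32 mA.
Then V_GS = 2.01 V and V_DS = V_DD − I_D(R_D+R_S) = 12 − 0.32×9.5 = 8.96 V.
Saturation requires V_DS ≥ V_GS − V_t = 0.41 V; 8.96 ≥ 0.41 ✓.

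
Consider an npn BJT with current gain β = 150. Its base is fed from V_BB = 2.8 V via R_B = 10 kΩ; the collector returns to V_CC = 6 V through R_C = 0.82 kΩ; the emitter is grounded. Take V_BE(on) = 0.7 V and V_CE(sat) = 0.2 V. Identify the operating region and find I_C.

Assume active: I_B = (2.8 − 0.7)/10 = 0.21 mA, giving I_C = β·I_B = 31.5 mA.
But then V_CE = 6 − 31.5×0.82 = -19.8 V < V_CE(sat) = 0.2 V — impossible in the active region.
So the transistor is saturated. With V_CE = 0.2 V, I_C = (V_CC − 0.2)/R_C = 5.8/0.82 = 7.07 mA.
Check: β·I_B = 31.5 mA > I_C = 7.07 mA, confirming saturation.

saturation; I_C ≈ 7.1 mA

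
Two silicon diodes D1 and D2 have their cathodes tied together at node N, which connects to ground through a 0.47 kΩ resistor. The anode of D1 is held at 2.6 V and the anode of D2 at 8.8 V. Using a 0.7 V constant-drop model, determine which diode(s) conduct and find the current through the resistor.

Only D2 conducts; I_R ≈ 17 mA

Assume both conduct. Then node N would need to be at both 2.6−0.7 = 1.9 V and 8.8−0.7 = 8.1 V, which is impossible.
Assume only D2 conducts: V_N = 8.8 − 0.7 = 8.1 V, so I_R = 8.1/0.47 = 17.2 mA.
Check D1: its anode-to-cathode voltage is 2.6 − 8.1 = -5.5 V < 0.7 V, so it is off. The assumption is consistent.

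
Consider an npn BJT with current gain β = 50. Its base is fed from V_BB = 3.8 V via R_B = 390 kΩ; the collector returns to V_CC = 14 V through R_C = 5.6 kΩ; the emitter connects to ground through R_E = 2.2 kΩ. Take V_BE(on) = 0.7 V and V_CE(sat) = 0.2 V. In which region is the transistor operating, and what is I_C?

active; I_C ≈ 0.31 mA

Assume active. Base-emitter loop: I_B = (V_BB − V_BE)/(R_B + (β+1)R_E) = (3.8 − 0.7)/(390 + 51×2.2) = 0.00617 mA.
I_C = β·I_B = 50×0.00617 = 0.309 mA.
V_CE = V_CC − I_C·R_C − I_E·R_E = 14 − 0.309×5.6 − 0.315×2.2 = 11.6 V > V_CE(sat), so the active-region assumption holds.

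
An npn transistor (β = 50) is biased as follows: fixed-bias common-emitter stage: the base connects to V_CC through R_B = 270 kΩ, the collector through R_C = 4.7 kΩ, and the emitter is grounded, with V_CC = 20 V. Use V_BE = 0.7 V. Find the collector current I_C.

I_C ≈ 3.6 mA

Base loop: V_CC = I_B·R_B + V_BE, so I_B = (20 − 0.7)/270 kΩ = 0.0715 mA.
In the active region I_C = β·I_B = 50 × 0.0715 = 3.57 mA.
Collector loop: V_CE = V_CC − I_C·R_C = 20 − 3.57×4.7 = 3.2 V.
Since V_CE = 3.2 V > V_CE(sat) ≈ 0.2 V, the transistor is in the active region as assumed.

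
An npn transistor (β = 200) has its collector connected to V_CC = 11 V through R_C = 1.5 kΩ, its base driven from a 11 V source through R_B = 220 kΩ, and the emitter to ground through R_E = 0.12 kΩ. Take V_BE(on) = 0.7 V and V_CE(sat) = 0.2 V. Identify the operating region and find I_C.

Assume active: I_B = (11 − 0.7)/(220 + 201×0.12) = 0.0422 mA, I_C = β·I_B = 8.44 mA.
Then V_CE = 11 − 8.44×1.5 − 8.48×0.12 = -2.68 V < 0.2 V — the active assumption fails.
Re-solve with V_CE = 0.2 V. KCL at the emitter: V_E/R_E = (V_BB−0.7−V_E)/R_B + (V_CC−0.2−V_E)/R_C, giving V_E = 0.805 V.
I_C = (V_CC − 0.2 − V_E)/R_C = (10.8 − 0.805)/1.5 = 6.66 mA.
Check: I_B = (10.3 − 0.805)/220 = 0.0432 mA, and β·I_B = 8.63 mA > I_C, confirming saturation.

saturation; I_C ≈ 6.7 mA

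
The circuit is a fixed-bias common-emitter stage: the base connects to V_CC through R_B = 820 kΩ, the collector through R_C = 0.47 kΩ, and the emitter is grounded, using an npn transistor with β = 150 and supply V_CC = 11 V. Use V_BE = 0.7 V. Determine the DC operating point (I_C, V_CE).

Base loop: V_CC = I_B·R_B + V_BE, so I_B = (11 − 0.7)/820 kΩ = 0.0126 mA.
In the active region I_C = β·I_B = 150 × 0.0126 = 1.88 mA.
Collector loop: V_CE = V_CC − I_C·R_C = 11 − 1.88×0.47 = 10.1 V.
Since V_CE = 10.1 V > V_CE(sat) ≈ 0.2 V, the transistor is in the active region as assumed.

I_C ≈ 1.9 mA, V_CE ≈ 10 V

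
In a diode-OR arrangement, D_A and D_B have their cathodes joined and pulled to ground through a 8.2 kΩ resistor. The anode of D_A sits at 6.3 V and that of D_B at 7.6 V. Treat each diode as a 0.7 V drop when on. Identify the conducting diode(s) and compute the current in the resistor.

Assume both conduct. Then node N would need to be at both 6.3−0.7 = 5.6 V and 7.6−0.7 = 6.9 V, which is impossible.
Assume only D_B conducts: V_N = 7.6 − 0.7 = 6.9 V, so I_R = 6.9/8.2 = 0.841 mA.
Check D_A: its anode-to-cathode voltage is 6.3 − 6.9 = -0.6 V < 0.7 V, so it is off. The assumption is consistent.

Only D_B conducts; I_R ≈ 0.84 mA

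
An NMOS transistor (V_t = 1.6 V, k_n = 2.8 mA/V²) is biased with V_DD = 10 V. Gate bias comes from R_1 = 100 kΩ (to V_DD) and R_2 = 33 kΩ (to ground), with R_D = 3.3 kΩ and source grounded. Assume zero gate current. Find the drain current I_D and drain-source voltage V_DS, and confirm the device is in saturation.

I_D ≈ 1.1 mA, V_DS ≈ 6.4 V

V_G = V_DD·R_2/(R_1+R_2) = 10×33/133 = 2.48 V. With the source grounded, V_GS = V_G = 2.48 V.
Assume saturation: I_D = (k_n/2)(V_GS − V_t)² = (2.8/2)×(2.48 − 1.6)² = 1.4×0.881² = 1.09 mA.
V_DS = V_DD − I_D·R_D = 10 − 1.09×3.3 = 6.41 V.
Saturation requires V_DS ≥ V_GS − V_t = 0.881 V; 6.41 ≥ 0.881 ✓.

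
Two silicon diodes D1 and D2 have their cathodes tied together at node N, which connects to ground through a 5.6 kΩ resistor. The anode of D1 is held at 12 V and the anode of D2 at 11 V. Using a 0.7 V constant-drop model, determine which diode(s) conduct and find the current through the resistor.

Assume both conduct. Then node N would need to be at both 12−0.7 = 11.3 V and 11−0.7 = 10.3 V, which is impossible.
Assume only D1 conducts: V_N = 12 − 0.7 = 11.3 V, so I_R = 11.3/5.6 = 2.02 mA.
Check D2: its anode-to-cathode voltage is 11 − 11.3 = -0.3 V < 0.7 V, so it is off. The assumption is consistent.

Only D1 conducts; I_R ≈ 2 mA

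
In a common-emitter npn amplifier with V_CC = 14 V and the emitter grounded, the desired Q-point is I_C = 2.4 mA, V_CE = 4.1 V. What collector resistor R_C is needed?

R_C ≈ 4.1 kΩ

Collector loop: V_CC = I_C·R_C + V_CE.
R_C = (V_CC − V_CE)/I_C = (14 − 4.1)/2.4 = 4.12 kΩ.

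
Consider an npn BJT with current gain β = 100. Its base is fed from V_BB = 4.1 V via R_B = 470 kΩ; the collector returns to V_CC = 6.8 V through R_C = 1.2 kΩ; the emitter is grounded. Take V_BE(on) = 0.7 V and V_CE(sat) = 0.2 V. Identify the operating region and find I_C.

Assume active. Base-emitter loop: I_B = (V_BB − V_BE)/R_B = (4.1 − 0.7)/470 = 0.00723 mA.
I_C = β·I_B = 100×0.00723 = 0.723 mA.
V_CE = V_CC − I_C·R_C = 6.8 − 0.723×1.2 = 5.93 V > V_CE(sat), so the active-region assumption holds.

active; I_C ≈ 0.72 mA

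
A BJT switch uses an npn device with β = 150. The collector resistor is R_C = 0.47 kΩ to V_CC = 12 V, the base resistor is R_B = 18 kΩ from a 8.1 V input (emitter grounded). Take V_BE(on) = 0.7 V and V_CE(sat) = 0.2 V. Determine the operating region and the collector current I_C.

saturation; I_C ≈ 25 mA

Assume active: I_B = (8.1 − 0.7)/18 = 0.411 mA, giving I_C = β·I_B = 61.7 mA.
But then V_CE = 12 − 61.7×0.47 = -17 V < V_CE(sat) = 0.2 V — impossible in the active region.
So the transistor is saturated. With V_CE = 0.2 V, I_C = (V_CC − 0.2)/R_C = 11.8/0.47 = 25.1 mA.
Check: β·I_B = 61.7 mA > I_C = 25.1 mA, confirming saturation.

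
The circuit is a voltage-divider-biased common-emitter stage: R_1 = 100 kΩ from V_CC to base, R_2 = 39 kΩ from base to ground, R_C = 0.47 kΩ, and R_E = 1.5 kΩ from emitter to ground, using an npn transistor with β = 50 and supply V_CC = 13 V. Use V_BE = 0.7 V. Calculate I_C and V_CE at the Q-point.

I_C ≈ 1.4 mA, V_CE ≈ 10 V

Thevenize the base divider: V_Th = V_CC·R_2/(R_1+R_2) = 13×39/139 = 3.65 V, R_Th = R_1‖R_2 = 28.1 kΩ.
Base-emitter loop: V_Th = I_B·R_Th + V_BE + (β+1)I_B·R_E, so I_B = (3.65 − 0.7) / (28.1 + 51×1.5) = 0.0282 mA.
I_C = β·I_B = 50×0.0282 = 1.41 mA, and I_E = (β+1)I_B = 1.44 mA.
V_CE = V_CC − I_C·R_C − I_E·R_E = 13 − 1.41×0.47 − 1.44×1.5 = 10.2 V.
V_CE = 10.2 V > 0.2 V confirms active-region operation.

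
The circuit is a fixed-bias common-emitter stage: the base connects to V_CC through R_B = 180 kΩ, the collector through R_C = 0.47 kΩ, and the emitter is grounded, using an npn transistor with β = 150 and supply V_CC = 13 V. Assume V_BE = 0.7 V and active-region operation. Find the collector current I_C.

Base loop: V_CC = I_B·R_B + V_BE, so I_B = (13 − 0.7)/180 kΩ = 0.0683 mA.
In the active region I_C = β·I_B = 150 × 0.0683 = 10.3 mA.
Collector loop: V_CE = V_CC − I_C·R_C = 13 − 10.3×0.47 = 8.18 V.
Since V_CE = 8.18 V > V_CE(sat) ≈ 0.2 V, the transistor is in the active region as assumed.

I_C ≈ 10 mA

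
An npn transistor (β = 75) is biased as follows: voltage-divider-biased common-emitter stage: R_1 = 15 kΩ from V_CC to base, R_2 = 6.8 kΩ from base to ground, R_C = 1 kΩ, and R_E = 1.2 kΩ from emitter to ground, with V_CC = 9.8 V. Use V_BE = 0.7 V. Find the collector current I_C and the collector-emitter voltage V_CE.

Thevenize the base divider: V_Th = V_CC·R_2/(R_1+R_2) = 9.8×6.8/21.8 = 3.06 V, R_Th = R_1‖R_2 = 4.68 kΩ.
Base-emitter loop: V_Th = I_B·R_Th + V_BE + (β+1)I_B·R_E, so I_B = (3.06 − 0.7) / (4.68 + 76×1.2) = 0.0246 mA.
I_C = β·I_B = 75×0.0246 = 1.84 mA, and I_E = (β+1)I_B = 1.87 mA.
V_CE = V_CC − I_C·R_C − I_E·R_E = 9.8 − 1.84×1 − 1.87×1.2 = 5.71 V.
V_CE = 5.71 V > 0.2 V confirms active-region operation.

I_C ≈ 1.8 mA, V_CE ≈ 5.7 V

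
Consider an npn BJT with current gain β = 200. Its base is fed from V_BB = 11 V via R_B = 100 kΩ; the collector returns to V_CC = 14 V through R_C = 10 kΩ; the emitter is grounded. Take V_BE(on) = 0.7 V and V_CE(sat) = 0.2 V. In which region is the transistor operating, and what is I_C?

Assume active: I_B = (11 − 0.7)/100 = 0.103 mA, giving I_C = β·I_B = 20.6 mA.
But then V_CE = 14 − 20.6×10 = -192 V < V_CE(sat) = 0.2 V — impossible in the active region.
So the transistor is saturated. With V_CE = 0.2 V, I_C = (V_CC − 0.2)/R_C = 13.8/10 = 1.38 mA.
Check: β·I_B = 20.6 mA > I_C = 1.38 mA, confirming saturation.

saturation; I_C ≈ 1.4 mA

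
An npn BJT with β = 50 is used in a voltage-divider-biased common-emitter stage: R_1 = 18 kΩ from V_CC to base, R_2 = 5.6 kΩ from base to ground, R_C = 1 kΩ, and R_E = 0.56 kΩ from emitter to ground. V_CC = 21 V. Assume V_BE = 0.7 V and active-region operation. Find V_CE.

Thevenize the base divider: V_Th = V_CC·R_2/(R_1+R_2) = 21×5.6/23.6 = 4.98 V, R_Th = R_1‖R_2 = 4.27 kΩ.
Base-emitter loop: V_Th = I_B·R_Th + V_BE + (β+1)I_B·R_E, so I_B = (4.98 − 0.7) / (4.27 + 51×0.56) = 0.13 mA.
I_C = β·I_B = 50×0.13 = 6.52 mA, and I_E = (β+1)I_B = 6.65 mA.
V_CE = V_CC − I_C·R_C − I_E·R_E = 21 − 6.52×1 − 6.65×0.56 = 10.8 V.
V_CE = 10.8 V > 0.2 V confirms active-region operation.

V_CE ≈ 11 V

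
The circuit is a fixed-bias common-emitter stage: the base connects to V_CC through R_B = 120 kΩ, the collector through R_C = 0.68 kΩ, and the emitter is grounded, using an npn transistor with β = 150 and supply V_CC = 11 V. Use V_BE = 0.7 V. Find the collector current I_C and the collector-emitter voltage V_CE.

Base loop: V_CC = I_B·R_B + V_BE, so I_B = (11 − 0.7)/120 kΩ = 0.0858 mA.
In the active region I_C = β·I_B = 150 × 0.0858 = 12.9 mA.
Collector loop: V_CE = V_CC − I_C·R_C = 11 − 12.9×0.68 = 2.24 V.
Since V_CE = 2.24 V > V_CE(sat) ≈ 0.2 V, the transistor is in the active region as assumed.

I_C ≈ 13 mA, V_CE ≈ 2.2 V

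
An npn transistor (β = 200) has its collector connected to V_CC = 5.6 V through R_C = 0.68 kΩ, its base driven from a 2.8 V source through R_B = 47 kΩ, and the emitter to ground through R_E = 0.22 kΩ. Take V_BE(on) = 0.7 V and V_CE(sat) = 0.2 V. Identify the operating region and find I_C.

active; I_C ≈ 4.6 mA

Assume active. Base-emitter loop: I_B = (V_BB − V_BE)/(R_B + (β+1)R_E) = (2.8 − 0.7)/(47 + 201×0.22) = 0.023 mA.
I_C = β·I_B = 200×0.023 = 4.6 mA.
V_CE = V_CC − I_C·R_C − I_E·R_E = 5.6 − 4.6×0.68 − 4.63×0.22 = 1.45 V > V_CE(sat), so the active-region assumption holds.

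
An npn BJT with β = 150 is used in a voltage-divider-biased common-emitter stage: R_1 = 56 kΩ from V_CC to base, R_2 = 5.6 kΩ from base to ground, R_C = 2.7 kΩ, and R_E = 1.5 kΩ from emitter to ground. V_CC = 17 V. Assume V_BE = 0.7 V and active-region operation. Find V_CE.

Thevenize the base divider: V_Th = V_CC·R_2/(R_1+R_2) = 17×5.6/61.6 = 1.55 V, R_Th = R_1‖R_2 = 5.09 kΩ.
Base-emitter loop: V_Th = I_B·R_Th + V_BE + (β+1)I_B·R_E, so I_B = (1.55 − 0.7) / (5.09 + 151×1.5) = 0.00365 mA.
I_C = β·I_B = 150×0.00365 = 0.548 mA, and I_E = (β+1)I_B = 0.551 mA.
V_CE = V_CC − I_C·R_C − I_E·R_E = 17 − 0.548×2.7 − 0.551×1.5 = 14.7 V.
V_CE = 14.7 V > 0.2 V confirms active-region operation.

V_CE ≈ 15 V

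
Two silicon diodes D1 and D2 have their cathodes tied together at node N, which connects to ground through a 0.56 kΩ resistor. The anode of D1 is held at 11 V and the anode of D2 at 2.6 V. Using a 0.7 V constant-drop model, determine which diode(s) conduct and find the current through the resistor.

Only D1 conducts; I_R ≈ 18 mA

Assume both conduct. Then node N would need to be at both 11−0.7 = 10.3 V and 2.6−0.7 = 1.9 V, which is impossible.
Assume only D1 conducts: V_N = 11 − 0.7 = 10.3 V, so I_R = 10.3/0.56 = 18.4 mA.
Check D2: its anode-to-cathode voltage is 2.6 − 10.3 = -7.7 V < 0.7 V, so it is off. The assumption is consistent.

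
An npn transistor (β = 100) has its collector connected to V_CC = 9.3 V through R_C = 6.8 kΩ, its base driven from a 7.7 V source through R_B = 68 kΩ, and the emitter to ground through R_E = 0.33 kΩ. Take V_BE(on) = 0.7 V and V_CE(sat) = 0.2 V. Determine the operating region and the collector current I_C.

Assume active: I_B = (7.7 − 0.7)/(68 + 101×0.33) = 0.0691 mA, I_C = β·I_B = 6.91 mA.
Then V_CE = 9.3 − 6.91×6.8 − 6.98×0.33 = -40 V < 0.2 V — the active assumption fails.
Re-solve with V_CE = 0.2 V. KCL at the emitter: V_E/R_E = (V_BB−0.7−V_E)/R_B + (V_CC−0.2−V_E)/R_C, giving V_E = 0.451 V.
I_C = (V_CC − 0.2 − V_E)/R_C = (9.1 − 0.451)/6.8 = 1.27 mA.
Check: I_B = (7 − 0.451)/68 = 0.0963 mA, and β·I_B = 9.63 mA > I_C, confirming saturation.

saturation; I_C ≈ 1.3 mA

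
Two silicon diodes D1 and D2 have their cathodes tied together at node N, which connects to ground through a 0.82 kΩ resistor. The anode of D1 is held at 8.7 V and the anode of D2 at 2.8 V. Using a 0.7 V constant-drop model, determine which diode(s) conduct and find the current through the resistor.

Only D1 conducts; I_R ≈ 9.8 mA

Assume both conduct. Then node N would need to be at both 8.7−0.7 = 8 V and 2.8−0.7 = 2.1 V, which is impossible.
Assume only D1 conducts: V_N = 8.7 − 0.7 = 8 V, so I_R = 8/0.82 = 9.76 mA.
Check D2: its anode-to-cathode voltage is 2.8 − 8 = -5.2 V < 0.7 V, so it is off. The assumption is consistent.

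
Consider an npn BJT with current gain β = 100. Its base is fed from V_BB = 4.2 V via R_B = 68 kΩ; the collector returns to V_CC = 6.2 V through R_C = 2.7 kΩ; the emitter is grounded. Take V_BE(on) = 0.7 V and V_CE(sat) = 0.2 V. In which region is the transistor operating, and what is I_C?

Assume active: I_B = (4.2 − 0.7)/68 = 0.0515 mA, giving I_C = β·I_B = 5.15 mA.
But then V_CE = 6.2 − 5.15×2.7 = -7.7 V < V_CE(sat) = 0.2 V — impossible in the active region.
So the transistor is saturated. With V_CE = 0.2 V, I_C = (V_CC − 0.2)/R_C = 6/2.7 = 2.22 mA.
Check: β·I_B = 5.15 mA > I_C = 2.22 mA, confirming saturation.

saturation; I_C ≈ 2.2 mA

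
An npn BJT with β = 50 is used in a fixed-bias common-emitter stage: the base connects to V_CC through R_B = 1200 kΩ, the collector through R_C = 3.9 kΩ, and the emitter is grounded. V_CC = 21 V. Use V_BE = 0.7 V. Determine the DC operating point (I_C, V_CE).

Base loop: V_CC = I_B·R_B + V_BE, so I_B = (21 − 0.7)/1200 kΩ = 0.0169 mA.
In the active region I_C = β·I_B = 50 × 0.0169 = 0.846 mA.
Collector loop: V_CE = V_CC − I_C·R_C = 21 − 0.846×3.9 = 17.7 V.
Since V_CE = 17.7 V > V_CE(sat) ≈ 0.2 V, the transistor is in the active region as assumed.

I_C ≈ 0.85 mA, V_CE ≈ 18 V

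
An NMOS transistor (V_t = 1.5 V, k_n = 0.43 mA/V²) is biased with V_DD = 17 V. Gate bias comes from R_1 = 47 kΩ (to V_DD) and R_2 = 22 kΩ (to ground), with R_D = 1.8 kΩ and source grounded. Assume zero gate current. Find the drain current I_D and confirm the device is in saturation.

I_D ≈ 3.3 mA

V_G = V_DD·R_2/(R_1+R_2) = 17×22/69 = 5.42 V. With the source grounded, V_GS = V_G = 5.42 V.
Assume saturation: I_D = (k_n/2)(V_GS − V_t)² = (0.43/2)×(5.42 − 1.5)² = 0.215×3.92² = 3.3 mA.
V_DS = V_DD − I_D·R_D = 17 − 3.3×1.8 = 11.1 V.
Saturation requires V_DS ≥ V_GS − V_t = 3.92 V; 11.1 ≥ 3.92 ✓.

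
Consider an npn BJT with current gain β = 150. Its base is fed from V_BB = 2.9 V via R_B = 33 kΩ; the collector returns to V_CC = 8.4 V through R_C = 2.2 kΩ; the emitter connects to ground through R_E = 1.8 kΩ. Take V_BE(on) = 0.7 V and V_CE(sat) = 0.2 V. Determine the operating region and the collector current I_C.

Assume active. Base-emitter loop: I_B = (V_BB − V_BE)/(R_B + (β+1)R_E) = (2.9 − 0.7)/(33 + 151×1.8) = 0.00722 mA.
I_C = β·I_B = 150×0.00722 = 1.08 mA.
V_CE = V_CC − I_C·R_C − I_E·R_E = 8.4 − 1.08×2.2 − 1.09×1.8 = 4.06 V > V_CE(sat), so the active-region assumption holds.

active; I_C ≈ 1.1 mA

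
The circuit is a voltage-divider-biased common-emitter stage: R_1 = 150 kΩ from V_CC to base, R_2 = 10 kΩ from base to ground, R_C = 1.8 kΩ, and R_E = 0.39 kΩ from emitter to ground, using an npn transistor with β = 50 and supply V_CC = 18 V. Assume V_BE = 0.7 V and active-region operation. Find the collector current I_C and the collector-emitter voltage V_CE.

I_C ≈ 0.73 mA, V_CE ≈ 16 V

Thevenize the base divider: V_Th = V_CC·R_2/(R_1+R_2) = 18×10/160 = 1.12 V, R_Th = R_1‖R_2 = 9.38 kΩ.
Base-emitter loop: V_Th = I_B·R_Th + V_BE + (β+1)I_B·R_E, so I_B = (1.12 − 0.7) / (9.38 + 51×0.39) = 0.0145 mA.
I_C = β·I_B = 50×0.0145 = 0.726 mA, and I_E = (β+1)I_B = 0.741 mA.
V_CE = V_CC − I_C·R_C − I_E·R_E = 18 − 0.726×1.8 − 0.741×0.39 = 16.4 V.
V_CE = 16.4 V > 0.2 V confirms active-region operation.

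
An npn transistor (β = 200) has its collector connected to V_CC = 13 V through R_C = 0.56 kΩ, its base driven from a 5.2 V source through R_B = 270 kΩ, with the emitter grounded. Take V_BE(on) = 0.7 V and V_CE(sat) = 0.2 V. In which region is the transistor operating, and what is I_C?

active; I_C ≈ 3.3 mA

Assume active. Base-emitter loop: I_B = (V_BB − V_BE)/R_B = (5.2 − 0.7)/270 = 0.0167 mA.
I_C = β·I_B = 200×0.0167 = 3.33 mA.
V_CE = V_CC − I_C·R_C = 13 − 3.33×0.56 = 11.1 V > V_CE(sat), so the active-region assumption holds.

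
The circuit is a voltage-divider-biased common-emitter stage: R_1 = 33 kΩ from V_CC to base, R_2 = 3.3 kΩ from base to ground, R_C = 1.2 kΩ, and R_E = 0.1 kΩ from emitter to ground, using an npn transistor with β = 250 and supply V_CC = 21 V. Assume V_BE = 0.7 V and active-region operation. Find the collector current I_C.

I_C ≈ 11 mA

Thevenize the base divider: V_Th = V_CC·R_2/(R_1+R_2) = 21×3.3/36.3 = 1.91 V, R_Th = R_1‖R_2 = 3 kΩ.
Base-emitter loop: V_Th = I_B·R_Th + V_BE + (β+1)I_B·R_E, so I_B = (1.91 − 0.7) / (3 + 251×0.1) = 0.043 mA.
I_C = β·I_B = 250×0.043 = 10.8 mA, and I_E = (β+1)I_B = 10.8 mA.
V_CE = V_CC − I_C·R_C − I_E·R_E = 21 − 10.8×1.2 − 10.8×0.1 = 7.01 V.
V_CE = 7.01 V > 0.2 V confirms active-region operation.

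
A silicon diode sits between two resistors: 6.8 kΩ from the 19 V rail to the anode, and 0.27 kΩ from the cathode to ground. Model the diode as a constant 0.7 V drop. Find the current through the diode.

The two resistors are in series with the diode, so KVL gives 19 = I·6.8 + 0.7 + I·0.27.
I = (19 − 0.7) / (6.8 + 0.27) kΩ = 18.3 / 7.07 = 2.59 mA.

I ≈ 2.6 mA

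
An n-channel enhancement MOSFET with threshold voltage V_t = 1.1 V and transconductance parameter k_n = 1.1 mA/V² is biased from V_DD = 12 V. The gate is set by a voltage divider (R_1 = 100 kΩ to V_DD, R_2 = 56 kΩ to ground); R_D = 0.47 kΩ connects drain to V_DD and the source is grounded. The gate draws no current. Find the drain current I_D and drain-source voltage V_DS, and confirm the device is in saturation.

I_D ≈ 5.7 mA, V_DS ≈ 9.3 V

V_G = V_DD·R_2/(R_1+R_2) = 12×56/156 = 4.31 V. With the source grounded, V_GS = V_G = 4.31 V.
Assume saturation: I_D = (k_n/2)(V_GS − V_t)² = (1.1/2)×(4.31 − 1.1)² = 0.55×3.21² = 5.66 mA.
V_DS = V_DD − I_D·R_D = 12 − 5.66×0.47 = 9.34 V.
Saturation requires V_DS ≥ V_GS − V_t = 3.21 V; 9.34 ≥ 3.21 ✓.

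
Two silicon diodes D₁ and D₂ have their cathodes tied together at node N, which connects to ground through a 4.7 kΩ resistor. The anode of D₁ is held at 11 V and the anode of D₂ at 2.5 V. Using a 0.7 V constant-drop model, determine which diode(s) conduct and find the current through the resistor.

Only D₁ conducts; I_R ≈ 2.2 mA

Assume both conduct. Then node N would need to be at both 11−0.7 = 10.3 V and 2.5−0.7 = 1.8 V, which is impossible.
Assume only D₁ conducts: V_N = 11 − 0.7 = 10.3 V, so I_R = 10.3/4.7 = 2.19 mA.
Check D₂: its anode-to-cathode voltage is 2.5 − 10.3 = -7.8 V < 0.7 V, so it is off. The assumption is consistent.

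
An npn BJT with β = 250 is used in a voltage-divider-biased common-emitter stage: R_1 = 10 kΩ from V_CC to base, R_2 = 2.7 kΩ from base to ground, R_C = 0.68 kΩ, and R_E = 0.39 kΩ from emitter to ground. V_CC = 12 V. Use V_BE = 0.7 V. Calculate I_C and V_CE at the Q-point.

Thevenize the base divider: V_Th = V_CC·R_2/(R_1+R_2) = 12×2.7/12.7 = 2.55 V, R_Th = R_1‖R_2 = 2.13 kΩ.
Base-emitter loop: V_Th = I_B·R_Th + V_BE + (β+1)I_B·R_E, so I_B = (2.55 − 0.7) / (2.13 + 251×0.39) = 0.0185 mA.
I_C = β·I_B = 250×0.0185 = 4.63 mA, and I_E = (β+1)I_B = 4.65 mA.
V_CE = V_CC − I_C·R_C − I_E·R_E = 12 − 4.63×0.68 − 4.65×0.39 = 7.04 V.
V_CE = 7.04 V > 0.2 V confirms active-region operation.

I_C ≈ 4.6 mA, V_CE ≈ 7 V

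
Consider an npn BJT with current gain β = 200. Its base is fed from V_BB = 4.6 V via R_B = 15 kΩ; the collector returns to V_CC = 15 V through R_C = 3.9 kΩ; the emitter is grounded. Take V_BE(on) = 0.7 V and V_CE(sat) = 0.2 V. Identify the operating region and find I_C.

saturation; I_C ≈ 3.8 mA

Assume active: I_B = (4.6 − 0.7)/15 = 0.26 mA, giving I_C = β·I_B = 52 mA.
But then V_CE = 15 − 52×3.9 = -188 V < V_CE(sat) = 0.2 V — impossible in the active region.
So the transistor is saturated. With V_CE = 0.2 V, I_C = (V_CC − 0.2)/R_C = 14.8/3.9 = 3.79 mA.
Check: β·I_B = 52 mA > I_C = 3.79 mA, confirming saturation.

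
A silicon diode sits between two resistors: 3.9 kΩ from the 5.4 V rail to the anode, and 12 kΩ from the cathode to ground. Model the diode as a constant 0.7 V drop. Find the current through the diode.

I ≈ 0.3 mA

The two resistors are in series with the diode, so KVL gives 5.4 = I·3.9 + 0.7 + I·12.
I = (5.4 − 0.7) / (3.9 + 12) kΩ = 4.7 / 15.9 = 0.296 mA.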